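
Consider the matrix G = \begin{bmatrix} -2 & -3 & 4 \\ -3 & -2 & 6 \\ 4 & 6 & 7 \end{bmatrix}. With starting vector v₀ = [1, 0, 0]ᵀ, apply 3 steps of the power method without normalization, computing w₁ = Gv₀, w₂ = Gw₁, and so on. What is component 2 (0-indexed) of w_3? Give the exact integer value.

346

w1 = Gv₀ = ((-2)·1 + (-3)·0 + 4·0; (-3)·1 + (-2)·0 + 6·0; 4·1 + 6·0 + 7·0) = (-2, -3, 4)
w2 = Gw1 = ((-2)·(-2) + (-3)·(-3) + 4·4; (-3)·(-2) + (-2)·(-3) + 6·4; 4·(-2) + 6·(-3) + 7·4) = (29, 36, 2)
w3 = Gw2 = (-158, -147, 346)
The requested component of w3 is 346.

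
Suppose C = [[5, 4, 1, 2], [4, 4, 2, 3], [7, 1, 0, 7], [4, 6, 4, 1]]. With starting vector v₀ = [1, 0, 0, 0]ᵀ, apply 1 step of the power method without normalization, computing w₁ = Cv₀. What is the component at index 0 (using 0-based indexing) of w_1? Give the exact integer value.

5

w1 = Cv₀ = (5·1 + 4·0 + 1·0 + 2·0; 4·1 + 4·0 + 2·0 + 3·0; 7·1 + 1·0 + 0·0 + 7·0; 4·1 + 6·0 + 4·0 + 1·0) = (5, 4, 7, 4)
The requested component of w1 is 5.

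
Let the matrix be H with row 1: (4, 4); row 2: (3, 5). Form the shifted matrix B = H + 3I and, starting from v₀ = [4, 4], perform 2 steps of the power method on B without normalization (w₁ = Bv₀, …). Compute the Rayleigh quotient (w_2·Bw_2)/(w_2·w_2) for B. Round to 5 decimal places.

μ ≈ 11.00000

B = H + 3I has rows (7, 4); (3, 8)
w1 = Bv₀ = (7·4 + 4·4; 3·4 + 8·4) = (44, 44)
w2 = Bw1 = (7·44 + 4·44; 3·44 + 8·44) = (484, 484)
Bw2 = (5324, 5324)
w2·Bw2 = 5153632; w2·w2 = 468512; μ ≈ 5153632/468512 = 11.00000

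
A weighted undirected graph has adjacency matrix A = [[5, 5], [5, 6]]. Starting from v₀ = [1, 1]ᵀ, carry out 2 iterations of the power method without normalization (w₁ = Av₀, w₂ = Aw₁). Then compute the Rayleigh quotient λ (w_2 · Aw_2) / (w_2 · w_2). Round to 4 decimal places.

w1 = Av₀ = (5·1 + 5·1; 5·1 + 6·1) = (10, 11)
w2 = Aw1 = (5·10 + 5·11; 5·10 + 6·11) = (105, 116)
Aw2 = (1105, 1221)
w2·Aw2 = 105·1105 + 116·1221 = 257661; w2·w2 = 105·105 + 116·116 = 24481
λ ≈ 257661/24481 = 10.5249

λ ≈ 10.5249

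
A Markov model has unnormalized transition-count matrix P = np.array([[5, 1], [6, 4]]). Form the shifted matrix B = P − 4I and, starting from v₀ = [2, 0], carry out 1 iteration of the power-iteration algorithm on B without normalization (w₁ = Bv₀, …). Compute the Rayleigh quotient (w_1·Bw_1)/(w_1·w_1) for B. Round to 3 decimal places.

μ ≈ 1.162

B = P − 4I has rows (1, 1); (6, 0)
w1 = Bv₀ = (2, 12)
Bw1 = (14, 12)
w1·Bw1 = 172; w1·w1 = 148; μ ≈ 172/148 = 1.162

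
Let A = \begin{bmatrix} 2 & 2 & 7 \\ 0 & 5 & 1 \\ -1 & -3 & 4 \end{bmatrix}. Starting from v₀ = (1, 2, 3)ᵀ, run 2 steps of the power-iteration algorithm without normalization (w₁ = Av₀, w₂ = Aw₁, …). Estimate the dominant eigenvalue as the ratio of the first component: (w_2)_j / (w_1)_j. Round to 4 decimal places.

4.2593

w1 = Av₀ = (2·1 + 2·2 + 7·3; 0·1 + 5·2 + 1·3; (-1)·1 + (-3)·2 + 4·3) = (27, 13, 5)
w2 = Aw1 = (2·27 + 2·13 + 7·5; 0·27 + 5·13 + 1·5; (-1)·27 + (-3)·13 + 4·5) = (115, 70, -46)
Ratio at component: 115 / 27 = 4.2593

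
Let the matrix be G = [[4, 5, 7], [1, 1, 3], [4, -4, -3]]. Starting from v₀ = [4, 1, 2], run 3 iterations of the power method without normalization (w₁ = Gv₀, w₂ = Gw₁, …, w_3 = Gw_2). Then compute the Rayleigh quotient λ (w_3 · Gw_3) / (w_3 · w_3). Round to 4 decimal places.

7.2720

w1 = Gv₀ = (4·4 + 5·1 + 7·2; 1·4 + 1·1 + 3·2; 4·4 + (-4)·1 + (-3)·2) = (35, 11, 6)
w2 = Gw1 = (4·35 + 5·11 + 7·6; 1·35 + 1·11 + 3·6; 4·35 + (-4)·11 + (-3)·6) = (237, 64, 78)
w3 = Gw2 = (1814, 535, 458)
Gw3 = (13137, 3723, 3742)
w3·Gw3 = 1814·13137 + 535·3723 + 458·3742 = 27536159; w3·w3 = 1814·1814 + 535·535 + 458·458 = 3786585
λ ≈ 27536159/3786585 = 7.2720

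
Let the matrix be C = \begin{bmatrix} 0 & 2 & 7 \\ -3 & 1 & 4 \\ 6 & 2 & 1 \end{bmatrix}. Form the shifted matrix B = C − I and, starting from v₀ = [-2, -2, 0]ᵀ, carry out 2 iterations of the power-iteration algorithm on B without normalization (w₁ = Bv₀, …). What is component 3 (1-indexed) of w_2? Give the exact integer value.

B = C − I has rows (-1, 2, 7); (-3, 0, 4); (6, 2, 0)
w1 = Bv₀ = ((-1)·(-2) + 2·(-2) + 7·0; (-3)·(-2) + 0·(-2) + 4·0; 6·(-2) + 2·(-2) + 0·0) = (-2, 6, -16)
w2 = Bw1 = ((-1)·(-2) + 2·6 + 7·(-16); (-3)·(-2) + 0·6 + 4·(-16); 6·(-2) + 2·6 + 0·(-16)) = (-98, -58, 0)
Requested component of w2: 0

0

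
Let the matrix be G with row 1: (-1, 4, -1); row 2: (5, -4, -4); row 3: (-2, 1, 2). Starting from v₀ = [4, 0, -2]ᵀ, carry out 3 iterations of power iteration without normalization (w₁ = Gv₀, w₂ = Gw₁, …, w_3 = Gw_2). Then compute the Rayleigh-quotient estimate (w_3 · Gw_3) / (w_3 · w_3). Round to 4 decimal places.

-5.7561

w1 = Gv₀ = ((-1)·4 + 4·0 + (-1)·(-2); 5·4 + (-4)·0 + (-4)·(-2); (-2)·4 + 1·0 + 2·(-2)) = (-2, 28, -12)
w2 = Gw1 = ((-1)·(-2) + 4·28 + (-1)·(-12); 5·(-2) + (-4)·28 + (-4)·(-12); (-2)·(-2) + 1·28 + 2·(-12)) = (126, -74, 8)
w3 = Gw2 = (-430, 894, -310)
Gw3 = (4316, -4486, 1134)
w3·Gw3 = (-430)·4316 + 894·(-4486) + (-310)·1134 = -6217904; w3·w3 = (-430)·(-430) + 894·894 + (-310)·(-310) = 1080236
λ ≈ -6217904/1080236 = -5.7561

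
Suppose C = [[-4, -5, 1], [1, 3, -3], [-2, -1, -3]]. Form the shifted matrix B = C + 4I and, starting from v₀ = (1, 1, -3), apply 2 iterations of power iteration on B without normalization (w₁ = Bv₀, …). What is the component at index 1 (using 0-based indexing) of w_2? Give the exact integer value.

B = C + 4I has rows (0, -5, 1); (1, 7, -3); (-2, -1, 1)
w1 = Bv₀ = (-8, 17, -6)
w2 = Bw1 = (-91, 129, -7)
Requested component of w2: 129

129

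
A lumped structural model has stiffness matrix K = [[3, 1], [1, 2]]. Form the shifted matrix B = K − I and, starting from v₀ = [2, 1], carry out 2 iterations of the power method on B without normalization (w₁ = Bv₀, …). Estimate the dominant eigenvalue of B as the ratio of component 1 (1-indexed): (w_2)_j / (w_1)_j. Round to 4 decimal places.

B = K − I has rows (2, 1); (1, 1)
w1 = Bv₀ = (5, 3)
w2 = Bw1 = (13, 8)
Ratio: 13/5 = 2.6000

2.6000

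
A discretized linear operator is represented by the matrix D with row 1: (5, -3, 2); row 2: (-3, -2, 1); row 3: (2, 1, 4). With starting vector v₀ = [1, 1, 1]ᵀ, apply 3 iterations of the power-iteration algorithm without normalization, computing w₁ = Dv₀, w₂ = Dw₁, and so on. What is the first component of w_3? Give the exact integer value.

285

w1 = Dv₀ = (4, -4, 7)
w2 = Dw1 = (46, 3, 32)
w3 = Dw2 = (285, -112, 223)
The requested component of w3 is 285.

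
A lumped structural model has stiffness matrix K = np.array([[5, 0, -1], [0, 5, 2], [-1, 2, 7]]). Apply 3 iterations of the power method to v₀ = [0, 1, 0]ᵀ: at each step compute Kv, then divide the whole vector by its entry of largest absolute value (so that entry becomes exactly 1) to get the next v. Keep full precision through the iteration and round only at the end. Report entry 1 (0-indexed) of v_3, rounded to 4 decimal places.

0.8465

Kv0 = (0.00000, 5.00000, 2.00000); divide by 5.00000 → v1 = (0.00000, 1.00000, 0.40000)
Kv1 = (-0.40000, 5.80000, 4.80000); divide by 5.80000 → v2 = (-0.06897, 1.00000, 0.82759)
Kv2 = (-1.17241, 6.65517, 7.86207); divide by 7.86207 → v3 = (-0.14912, 0.84649, 1.00000)
Requested entry of v3: 193/228 = 0.8465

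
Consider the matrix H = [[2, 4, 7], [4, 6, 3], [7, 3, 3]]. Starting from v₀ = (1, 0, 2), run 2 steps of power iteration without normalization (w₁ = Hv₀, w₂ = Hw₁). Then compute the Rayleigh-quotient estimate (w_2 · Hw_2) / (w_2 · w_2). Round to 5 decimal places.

w1 = Hv₀ = (16, 10, 13)
w2 = Hw1 = (163, 163, 181)
Hw2 = (2245, 2173, 2173)
w2·Hw2 = 163·2245 + 163·2173 + 181·2173 = 1113447; w2·w2 = 163·163 + 163·163 + 181·181 = 85899
λ ≈ 1113447/85899 = 12.96228

12.96228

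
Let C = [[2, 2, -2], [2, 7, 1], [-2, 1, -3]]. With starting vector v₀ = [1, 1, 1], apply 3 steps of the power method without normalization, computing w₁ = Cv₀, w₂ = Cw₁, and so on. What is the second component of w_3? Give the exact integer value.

w1 = Cv₀ = (2·1 + 2·1 + (-2)·1; 2·1 + 7·1 + 1·1; (-2)·1 + 1·1 + (-3)·1) = (2, 10, -4)
w2 = Cw1 = (2·2 + 2·10 + (-2)·(-4); 2·2 + 7·10 + 1·(-4); (-2)·2 + 1·10 + (-3)·(-4)) = (32, 70, 18)
w3 = Cw2 = (168, 572, -48)
The requested component of w3 is 572.

572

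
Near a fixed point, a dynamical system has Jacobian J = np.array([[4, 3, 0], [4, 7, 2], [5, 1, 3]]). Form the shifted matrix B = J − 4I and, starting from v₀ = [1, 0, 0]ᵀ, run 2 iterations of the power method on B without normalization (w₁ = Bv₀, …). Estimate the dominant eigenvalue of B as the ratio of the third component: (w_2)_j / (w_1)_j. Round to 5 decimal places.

-0.20000

B = J − 4I has rows (0, 3, 0); (4, 3, 2); (5, 1, -1)
w1 = Bv₀ = (0, 4, 5)
w2 = Bw1 = (12, 22, -1)
Ratio: -1/5 = -0.20000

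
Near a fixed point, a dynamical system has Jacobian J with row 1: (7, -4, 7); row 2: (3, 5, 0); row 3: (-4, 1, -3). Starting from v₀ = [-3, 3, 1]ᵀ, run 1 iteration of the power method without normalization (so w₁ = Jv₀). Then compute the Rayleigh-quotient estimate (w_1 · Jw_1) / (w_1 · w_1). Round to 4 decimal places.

4.4065

w1 = Jv₀ = (7·(-3) + (-4)·3 + 7·1; 3·(-3) + 5·3 + 0·1; (-4)·(-3) + 1·3 + (-3)·1) = (-26, 6, 12)
Jw1 = (-122, -48, 74)
w1·Jw1 = (-26)·(-122) + 6·(-48) + 12·74 = 3772; w1·w1 = (-26)·(-26) + 6·6 + 12·12 = 856
λ ≈ 3772/856 = 4.4065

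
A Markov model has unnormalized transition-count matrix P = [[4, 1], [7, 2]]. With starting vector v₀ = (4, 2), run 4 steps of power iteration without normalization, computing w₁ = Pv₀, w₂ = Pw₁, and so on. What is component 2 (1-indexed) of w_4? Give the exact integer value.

w1 = Pv₀ = (4·4 + 1·2; 7·4 + 2·2) = (18, 32)
w2 = Pw1 = (4·18 + 1·32; 7·18 + 2·32) = (104, 190)
w3 = Pw2 = (606, 1108)
w4 = Pw3 = (3532, 6458)
The requested component of w4 is 6458.

6458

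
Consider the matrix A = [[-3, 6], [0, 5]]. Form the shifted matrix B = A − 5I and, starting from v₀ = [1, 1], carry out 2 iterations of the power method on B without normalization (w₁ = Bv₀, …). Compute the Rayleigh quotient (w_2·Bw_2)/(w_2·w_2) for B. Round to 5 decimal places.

-8.00000

B = A − 5I has rows (-8, 6); (0, 0)
w1 = Bv₀ = ((-8)·1 + 6·1; 0·1 + 0·1) = (-2, 0)
w2 = Bw1 = ((-8)·(-2) + 6·0; 0·(-2) + 0·0) = (16, 0)
Bw2 = (-128, 0)
w2·Bw2 = -2048; w2·w2 = 256; μ ≈ -2048/256 = -8.00000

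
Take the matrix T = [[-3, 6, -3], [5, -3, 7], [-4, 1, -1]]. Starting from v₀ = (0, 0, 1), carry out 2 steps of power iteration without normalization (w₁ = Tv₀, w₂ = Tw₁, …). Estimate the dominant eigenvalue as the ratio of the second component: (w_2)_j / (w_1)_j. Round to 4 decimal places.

λ ≈ -6.1429

w1 = Tv₀ = ((-3)·0 + 6·0 + (-3)·1; 5·0 + (-3)·0 + 7·1; (-4)·0 + 1·0 + (-1)·1) = (-3, 7, -1)
w2 = Tw1 = ((-3)·(-3) + 6·7 + (-3)·(-1); 5·(-3) + (-3)·7 + 7·(-1); (-4)·(-3) + 1·7 + (-1)·(-1)) = (54, -43, 20)
Ratio at component: -43 / 7 = -6.1429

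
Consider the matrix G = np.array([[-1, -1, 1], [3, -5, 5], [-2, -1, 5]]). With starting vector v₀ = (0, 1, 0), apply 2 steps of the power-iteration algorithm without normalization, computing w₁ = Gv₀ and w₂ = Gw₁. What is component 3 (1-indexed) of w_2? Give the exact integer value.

w1 = Gv₀ = ((-1)·0 + (-1)·1 + 1·0; 3·0 + (-5)·1 + 5·0; (-2)·0 + (-1)·1 + 5·0) = (-1, -5, -1)
w2 = Gw1 = ((-1)·(-1) + (-1)·(-5) + 1·(-1); 3·(-1) + (-5)·(-5) + 5·(-1); (-2)·(-1) + (-1)·(-5) + 5·(-1)) = (5, 17, 2)
The requested component of w2 is 2.

2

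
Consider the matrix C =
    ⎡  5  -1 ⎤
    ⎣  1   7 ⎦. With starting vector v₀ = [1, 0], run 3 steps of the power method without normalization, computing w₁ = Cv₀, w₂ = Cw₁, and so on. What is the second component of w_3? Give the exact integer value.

w1 = Cv₀ = (5·1 + (-1)·0; 1·1 + 7·0) = (5, 1)
w2 = Cw1 = (5·5 + (-1)·1; 1·5 + 7·1) = (24, 12)
w3 = Cw2 = (108, 108)
The requested component of w3 is 108.

108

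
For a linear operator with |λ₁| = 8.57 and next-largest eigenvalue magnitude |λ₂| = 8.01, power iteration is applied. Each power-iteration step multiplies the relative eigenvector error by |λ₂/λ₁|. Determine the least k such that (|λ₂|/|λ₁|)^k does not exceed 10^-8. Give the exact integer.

273

|λ₂/λ₁| = 8.01/8.57 = 0.93466
Need k ≥ ln(10^-8) / ln(0.93466) = -18.4207 / -0.0676 ≈ 272.588
Smallest integer k satisfying the bound: 273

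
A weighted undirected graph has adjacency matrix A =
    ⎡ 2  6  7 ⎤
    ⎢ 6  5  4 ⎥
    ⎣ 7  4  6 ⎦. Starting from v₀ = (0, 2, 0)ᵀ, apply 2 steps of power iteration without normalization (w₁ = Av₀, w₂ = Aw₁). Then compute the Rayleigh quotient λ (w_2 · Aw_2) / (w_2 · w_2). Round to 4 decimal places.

15.6794

w1 = Av₀ = (12, 10, 8)
w2 = Aw1 = (140, 154, 172)
Aw2 = (2408, 2298, 2628)
w2·Aw2 = 140·2408 + 154·2298 + 172·2628 = 1143028; w2·w2 = 140·140 + 154·154 + 172·172 = 72900
λ ≈ 1143028/72900 = 15.6794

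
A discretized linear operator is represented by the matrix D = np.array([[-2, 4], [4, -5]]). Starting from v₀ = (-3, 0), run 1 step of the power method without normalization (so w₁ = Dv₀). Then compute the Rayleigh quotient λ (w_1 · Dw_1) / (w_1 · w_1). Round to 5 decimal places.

λ ≈ -7.60000

w1 = Dv₀ = ((-2)·(-3) + 4·0; 4·(-3) + (-5)·0) = (6, -12)
Dw1 = (-60, 84)
w1·Dw1 = 6·(-60) + (-12)·84 = -1368; w1·w1 = 6·6 + (-12)·(-12) = 180
λ ≈ -1368/180 = -7.60000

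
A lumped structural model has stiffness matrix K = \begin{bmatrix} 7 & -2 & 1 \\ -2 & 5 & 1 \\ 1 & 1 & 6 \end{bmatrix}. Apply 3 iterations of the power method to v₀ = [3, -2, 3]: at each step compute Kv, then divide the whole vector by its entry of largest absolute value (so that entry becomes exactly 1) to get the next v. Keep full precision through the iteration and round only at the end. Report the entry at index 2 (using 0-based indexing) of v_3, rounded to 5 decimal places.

Kv0 = (28.000000, -13.000000, 19.000000); divide by 28.000000 → v1 = (1.000000, -0.464286, 0.678571)
Kv1 = (8.607143, -3.642857, 4.607143); divide by 8.607143 → v2 = (1.000000, -0.423237, 0.535270)
Kv2 = (8.381743, -3.580913, 3.788382); divide by 8.381743 → v3 = (1.000000, -0.427228, 0.451980)
Requested entry of v3: 913/2020 = 0.45198

0.45198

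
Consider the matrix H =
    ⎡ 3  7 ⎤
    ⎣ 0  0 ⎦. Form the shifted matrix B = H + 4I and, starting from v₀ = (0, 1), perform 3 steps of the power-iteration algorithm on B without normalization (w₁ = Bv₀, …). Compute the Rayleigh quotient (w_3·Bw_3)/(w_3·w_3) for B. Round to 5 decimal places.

μ ≈ 7.65287

B = H + 4I has rows (7, 7); (0, 4)
w1 = Bv₀ = (7, 4)
w2 = Bw1 = (77, 16)
w3 = Bw2 = (651, 64)
Bw3 = (5005, 256)
w3·Bw3 = 3274639; w3·w3 = 427897; μ ≈ 3274639/427897 = 7.65287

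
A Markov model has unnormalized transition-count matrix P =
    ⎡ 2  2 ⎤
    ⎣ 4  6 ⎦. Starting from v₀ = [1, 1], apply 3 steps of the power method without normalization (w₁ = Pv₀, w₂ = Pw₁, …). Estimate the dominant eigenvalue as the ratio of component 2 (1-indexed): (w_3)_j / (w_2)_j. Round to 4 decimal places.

λ ≈ 7.4737

w1 = Pv₀ = (2·1 + 2·1; 4·1 + 6·1) = (4, 10)
w2 = Pw1 = (2·4 + 2·10; 4·4 + 6·10) = (28, 76)
w3 = Pw2 = (208, 568)
Ratio at component: 568 / 76 = 7.4737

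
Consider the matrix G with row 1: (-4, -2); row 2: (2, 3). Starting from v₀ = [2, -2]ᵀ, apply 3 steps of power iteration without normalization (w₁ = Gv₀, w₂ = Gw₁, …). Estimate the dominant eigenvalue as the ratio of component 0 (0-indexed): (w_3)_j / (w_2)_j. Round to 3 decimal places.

λ ≈ -2.600

w1 = Gv₀ = (-4, -2)
w2 = Gw1 = (20, -14)
w3 = Gw2 = (-52, -2)
Ratio at component: -52 / 20 = -2.600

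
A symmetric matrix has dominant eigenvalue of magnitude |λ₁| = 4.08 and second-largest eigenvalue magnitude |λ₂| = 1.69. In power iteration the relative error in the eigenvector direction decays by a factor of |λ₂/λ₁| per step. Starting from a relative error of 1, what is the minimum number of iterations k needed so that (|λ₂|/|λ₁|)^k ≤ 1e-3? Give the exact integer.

|λ₂/λ₁| = 1.69/4.08 = 0.41422
Need k ≥ ln(1e-3) / ln(0.41422) = -6.9078 / -0.8814 ≈ 7.838
Smallest integer k satisfying the bound: 8

8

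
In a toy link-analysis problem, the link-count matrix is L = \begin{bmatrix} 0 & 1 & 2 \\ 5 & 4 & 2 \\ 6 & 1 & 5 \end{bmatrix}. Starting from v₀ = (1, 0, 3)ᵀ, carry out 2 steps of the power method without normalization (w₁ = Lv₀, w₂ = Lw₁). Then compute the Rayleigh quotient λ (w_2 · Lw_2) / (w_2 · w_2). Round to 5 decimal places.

w1 = Lv₀ = (0·1 + 1·0 + 2·3; 5·1 + 4·0 + 2·3; 6·1 + 1·0 + 5·3) = (6, 11, 21)
w2 = Lw1 = (0·6 + 1·11 + 2·21; 5·6 + 4·11 + 2·21; 6·6 + 1·11 + 5·21) = (53, 116, 152)
Lw2 = (420, 1033, 1194)
w2·Lw2 = 53·420 + 116·1033 + 152·1194 = 323576; w2·w2 = 53·53 + 116·116 + 152·152 = 39369
λ ≈ 323576/39369 = 8.21906

λ ≈ 8.21906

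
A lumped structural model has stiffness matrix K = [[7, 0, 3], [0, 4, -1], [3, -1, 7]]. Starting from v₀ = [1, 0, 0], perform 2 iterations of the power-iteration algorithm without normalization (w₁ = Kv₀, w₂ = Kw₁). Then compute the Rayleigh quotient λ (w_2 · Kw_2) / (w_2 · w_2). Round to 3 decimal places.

9.889

w1 = Kv₀ = (7·1 + 0·0 + 3·0; 0·1 + 4·0 + (-1)·0; 3·1 + (-1)·0 + 7·0) = (7, 0, 3)
w2 = Kw1 = (7·7 + 0·0 + 3·3; 0·7 + 4·0 + (-1)·3; 3·7 + (-1)·0 + 7·3) = (58, -3, 42)
Kw2 = (532, -54, 471)
w2·Kw2 = 58·532 + (-3)·(-54) + 42·471 = 50800; w2·w2 = 58·58 + (-3)·(-3) + 42·42 = 5137
λ ≈ 50800/5137 = 9.889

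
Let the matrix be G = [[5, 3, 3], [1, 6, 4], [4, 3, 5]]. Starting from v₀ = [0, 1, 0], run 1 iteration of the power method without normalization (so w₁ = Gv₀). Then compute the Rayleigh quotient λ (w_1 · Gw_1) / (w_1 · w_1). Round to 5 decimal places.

λ ≈ 10.50000

w1 = Gv₀ = (3, 6, 3)
Gw1 = (42, 51, 45)
w1·Gw1 = 3·42 + 6·51 + 3·45 = 567; w1·w1 = 3·3 + 6·6 + 3·3 = 54
λ ≈ 567/54 = 10.50000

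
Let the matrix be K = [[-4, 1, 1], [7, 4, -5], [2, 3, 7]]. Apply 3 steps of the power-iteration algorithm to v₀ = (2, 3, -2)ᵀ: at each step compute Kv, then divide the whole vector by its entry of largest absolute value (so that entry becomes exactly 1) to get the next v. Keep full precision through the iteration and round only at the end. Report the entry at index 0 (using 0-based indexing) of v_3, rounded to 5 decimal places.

Kv0 = (-7.000000, 36.000000, -1.000000); divide by 36.000000 → v1 = (-0.194444, 1.000000, -0.027778)
Kv1 = (1.750000, 2.777778, 2.416667); divide by 2.777778 → v2 = (0.630000, 1.000000, 0.870000)
Kv2 = (-0.650000, 4.060000, 10.350000); divide by 10.350000 → v3 = (-0.062802, 0.392271, 1.000000)
Requested entry of v3: -65/1035 = -0.06280

-0.06280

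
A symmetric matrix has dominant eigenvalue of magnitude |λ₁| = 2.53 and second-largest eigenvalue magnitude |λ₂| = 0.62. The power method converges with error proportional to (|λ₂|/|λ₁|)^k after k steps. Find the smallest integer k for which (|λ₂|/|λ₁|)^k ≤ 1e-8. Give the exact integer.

14

|λ₂/λ₁| = 0.62/2.53 = 0.24506
Need k ≥ ln(1e-8) / ln(0.24506) = -18.4207 / -1.4063 ≈ 13.099
Smallest integer k satisfying the bound: 14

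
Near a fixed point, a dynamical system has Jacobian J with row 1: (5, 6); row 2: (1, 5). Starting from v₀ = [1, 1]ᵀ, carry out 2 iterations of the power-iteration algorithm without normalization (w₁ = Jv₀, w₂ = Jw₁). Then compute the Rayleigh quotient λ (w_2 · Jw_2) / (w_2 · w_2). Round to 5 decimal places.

7.62166

w1 = Jv₀ = (5·1 + 6·1; 1·1 + 5·1) = (11, 6)
w2 = Jw1 = (5·11 + 6·6; 1·11 + 5·6) = (91, 41)
Jw2 = (701, 296)
w2·Jw2 = 91·701 + 41·296 = 75927; w2·w2 = 91·91 + 41·41 = 9962
λ ≈ 75927/9962 = 7.62166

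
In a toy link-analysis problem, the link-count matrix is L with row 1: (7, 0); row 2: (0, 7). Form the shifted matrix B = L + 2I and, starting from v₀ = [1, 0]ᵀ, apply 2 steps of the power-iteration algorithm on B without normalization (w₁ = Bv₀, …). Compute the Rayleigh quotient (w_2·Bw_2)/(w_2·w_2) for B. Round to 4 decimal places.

9.0000

B = L + 2I has rows (9, 0); (0, 9)
w1 = Bv₀ = (9, 0)
w2 = Bw1 = (81, 0)
Bw2 = (729, 0)
w2·Bw2 = 59049; w2·w2 = 6561; μ ≈ 59049/6561 = 9.0000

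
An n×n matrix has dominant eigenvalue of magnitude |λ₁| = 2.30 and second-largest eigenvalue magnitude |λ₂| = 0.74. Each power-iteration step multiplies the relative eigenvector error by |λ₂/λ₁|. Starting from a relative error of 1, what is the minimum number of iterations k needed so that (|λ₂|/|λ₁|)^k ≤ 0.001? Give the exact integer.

|λ₂/λ₁| = 0.74/2.30 = 0.32174
Need k ≥ ln(0.001) / ln(0.32174) = -6.9078 / -1.1340 ≈ 6.091
Smallest integer k satisfying the bound: 7

7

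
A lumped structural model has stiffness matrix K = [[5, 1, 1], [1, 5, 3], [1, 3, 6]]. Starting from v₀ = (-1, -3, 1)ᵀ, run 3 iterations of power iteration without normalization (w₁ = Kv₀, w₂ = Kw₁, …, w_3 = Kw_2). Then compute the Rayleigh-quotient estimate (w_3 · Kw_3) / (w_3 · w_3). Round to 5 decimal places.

w1 = Kv₀ = (-7, -13, -4)
w2 = Kw1 = (-52, -84, -70)
w3 = Kw2 = (-414, -682, -724)
Kw3 = (-3476, -5996, -6804)
w3·Kw3 = (-414)·(-3476) + (-682)·(-5996) + (-724)·(-6804) = 10454432; w3·w3 = (-414)·(-414) + (-682)·(-682) + (-724)·(-724) = 1160696
λ ≈ 10454432/1160696 = 9.00704

9.00704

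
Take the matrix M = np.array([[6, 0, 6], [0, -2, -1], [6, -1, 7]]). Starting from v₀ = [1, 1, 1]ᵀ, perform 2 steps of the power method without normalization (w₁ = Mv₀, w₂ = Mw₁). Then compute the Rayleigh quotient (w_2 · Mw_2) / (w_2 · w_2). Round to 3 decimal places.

w1 = Mv₀ = (12, -3, 12)
w2 = Mw1 = (144, -6, 159)
Mw2 = (1818, -147, 1983)
w2·Mw2 = 144·1818 + (-6)·(-147) + 159·1983 = 577971; w2·w2 = 144·144 + (-6)·(-6) + 159·159 = 46053
λ ≈ 577971/46053 = 12.550

λ ≈ 12.550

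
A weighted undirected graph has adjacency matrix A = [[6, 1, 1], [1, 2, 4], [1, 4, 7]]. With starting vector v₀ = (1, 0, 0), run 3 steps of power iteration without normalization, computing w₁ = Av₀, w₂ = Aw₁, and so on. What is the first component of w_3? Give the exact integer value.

257

w1 = Av₀ = (6·1 + 1·0 + 1·0; 1·1 + 2·0 + 4·0; 1·1 + 4·0 + 7·0) = (6, 1, 1)
w2 = Aw1 = (6·6 + 1·1 + 1·1; 1·6 + 2·1 + 4·1; 1·6 + 4·1 + 7·1) = (38, 12, 17)
w3 = Aw2 = (257, 130, 205)
The requested component of w3 is 257.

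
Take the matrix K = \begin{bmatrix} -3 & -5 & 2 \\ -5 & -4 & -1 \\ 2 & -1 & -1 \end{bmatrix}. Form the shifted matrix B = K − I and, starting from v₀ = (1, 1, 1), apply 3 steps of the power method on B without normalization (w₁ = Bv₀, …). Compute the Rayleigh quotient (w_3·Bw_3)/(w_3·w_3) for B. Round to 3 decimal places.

B = K − I has rows (-4, -5, 2); (-5, -5, -1); (2, -1, -2)
w1 = Bv₀ = ((-4)·1 + (-5)·1 + 2·1; (-5)·1 + (-5)·1 + (-1)·1; 2·1 + (-1)·1 + (-2)·1) = (-7, -11, -1)
w2 = Bw1 = ((-4)·(-7) + (-5)·(-11) + 2·(-1); (-5)·(-7) + (-5)·(-11) + (-1)·(-1); 2·(-7) + (-1)·(-11) + (-2)·(-1)) = (81, 91, -1)
w3 = Bw2 = (-781, -859, 73)
Bw3 = (7565, 8127, -849)
w3·Bw3 = -12951335; w3·w3 = 1353171; μ ≈ -12951335/1353171 = -9.571

μ ≈ -9.571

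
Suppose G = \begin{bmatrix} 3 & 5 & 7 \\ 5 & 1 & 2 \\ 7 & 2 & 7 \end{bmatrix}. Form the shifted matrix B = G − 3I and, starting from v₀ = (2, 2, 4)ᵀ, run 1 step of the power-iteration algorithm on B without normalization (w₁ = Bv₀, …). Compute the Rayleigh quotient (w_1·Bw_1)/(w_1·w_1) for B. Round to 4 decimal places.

10.5665

B = G − 3I has rows (0, 5, 7); (5, -2, 2); (7, 2, 4)
w1 = Bv₀ = (0·2 + 5·2 + 7·4; 5·2 + (-2)·2 + 2·4; 7·2 + 2·2 + 4·4) = (38, 14, 34)
Bw1 = (308, 230, 430)
w1·Bw1 = 29544; w1·w1 = 2796; μ ≈ 29544/2796 = 10.5665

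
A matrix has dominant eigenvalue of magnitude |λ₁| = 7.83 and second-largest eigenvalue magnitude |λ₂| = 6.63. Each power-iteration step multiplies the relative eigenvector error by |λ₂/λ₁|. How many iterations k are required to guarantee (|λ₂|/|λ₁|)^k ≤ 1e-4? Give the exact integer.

|λ₂/λ₁| = 6.63/7.83 = 0.84674
Need k ≥ ln(1e-4) / ln(0.84674) = -9.2103 / -0.1664 ≈ 55.365
Smallest integer k satisfying the bound: 56

56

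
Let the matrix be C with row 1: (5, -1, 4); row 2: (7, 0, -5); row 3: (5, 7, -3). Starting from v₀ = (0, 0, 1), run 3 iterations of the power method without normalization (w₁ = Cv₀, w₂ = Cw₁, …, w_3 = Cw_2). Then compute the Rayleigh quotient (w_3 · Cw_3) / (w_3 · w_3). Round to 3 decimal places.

λ ≈ -2.207

w1 = Cv₀ = (5·0 + (-1)·0 + 4·1; 7·0 + 0·0 + (-5)·1; 5·0 + 7·0 + (-3)·1) = (4, -5, -3)
w2 = Cw1 = (5·4 + (-1)·(-5) + 4·(-3); 7·4 + 0·(-5) + (-5)·(-3); 5·4 + 7·(-5) + (-3)·(-3)) = (13, 43, -6)
w3 = Cw2 = (-2, 121, 384)
Cw3 = (1405, -1934, -315)
w3·Cw3 = (-2)·1405 + 121·(-1934) + 384·(-315) = -357784; w3·w3 = (-2)·(-2) + 121·121 + 384·384 = 162101
λ ≈ -357784/162101 = -2.207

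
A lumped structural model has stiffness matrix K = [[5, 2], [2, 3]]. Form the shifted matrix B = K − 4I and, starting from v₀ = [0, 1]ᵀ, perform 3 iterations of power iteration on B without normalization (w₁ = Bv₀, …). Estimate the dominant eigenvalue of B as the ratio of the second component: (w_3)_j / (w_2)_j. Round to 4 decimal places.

-1.0000

B = K − 4I has rows (1, 2); (2, -1)
w1 = Bv₀ = (1·0 + 2·1; 2·0 + (-1)·1) = (2, -1)
w2 = Bw1 = (1·2 + 2·(-1); 2·2 + (-1)·(-1)) = (0, 5)
w3 = Bw2 = (10, -5)
Ratio: -5/5 = -1.0000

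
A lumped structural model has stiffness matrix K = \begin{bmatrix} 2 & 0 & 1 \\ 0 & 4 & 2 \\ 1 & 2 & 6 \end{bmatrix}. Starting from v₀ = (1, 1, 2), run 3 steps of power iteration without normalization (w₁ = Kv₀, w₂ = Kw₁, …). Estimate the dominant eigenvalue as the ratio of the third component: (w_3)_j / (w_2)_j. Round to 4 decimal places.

w1 = Kv₀ = (2·1 + 0·1 + 1·2; 0·1 + 4·1 + 2·2; 1·1 + 2·1 + 6·2) = (4, 8, 15)
w2 = Kw1 = (2·4 + 0·8 + 1·15; 0·4 + 4·8 + 2·15; 1·4 + 2·8 + 6·15) = (23, 62, 110)
w3 = Kw2 = (156, 468, 807)
Ratio at component: 807 / 110 = 7.3364

λ ≈ 7.3364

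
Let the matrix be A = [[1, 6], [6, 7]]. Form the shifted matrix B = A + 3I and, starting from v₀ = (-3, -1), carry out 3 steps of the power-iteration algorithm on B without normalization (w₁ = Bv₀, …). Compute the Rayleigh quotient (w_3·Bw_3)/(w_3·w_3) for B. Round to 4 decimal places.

μ ≈ 13.7082

B = A + 3I has rows (4, 6); (6, 10)
w1 = Bv₀ = (4·(-3) + 6·(-1); 6·(-3) + 10·(-1)) = (-18, -28)
w2 = Bw1 = (4·(-18) + 6·(-28); 6·(-18) + 10·(-28)) = (-240, -388)
w3 = Bw2 = (-3288, -5320)
Bw3 = (-45072, -72928)
w3·Bw3 = 536173696; w3·w3 = 39113344; μ ≈ 536173696/39113344 = 13.7082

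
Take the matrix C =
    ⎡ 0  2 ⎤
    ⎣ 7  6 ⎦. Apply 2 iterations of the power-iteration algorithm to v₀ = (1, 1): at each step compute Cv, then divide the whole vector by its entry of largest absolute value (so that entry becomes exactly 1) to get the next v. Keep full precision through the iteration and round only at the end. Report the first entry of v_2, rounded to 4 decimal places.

0.2826

Cv0 = (2.00000, 13.00000); divide by 13.00000 → v1 = (0.15385, 1.00000)
Cv1 = (2.00000, 7.07692); divide by 7.07692 → v2 = (0.28261, 1.00000)
Requested entry of v2: 26/92 = 0.2826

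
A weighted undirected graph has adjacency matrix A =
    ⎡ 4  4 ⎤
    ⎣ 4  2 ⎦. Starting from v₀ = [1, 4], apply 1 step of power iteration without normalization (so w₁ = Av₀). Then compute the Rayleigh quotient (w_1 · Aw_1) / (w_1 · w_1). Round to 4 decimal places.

w1 = Av₀ = (4·1 + 4·4; 4·1 + 2·4) = (20, 12)
Aw1 = (128, 104)
w1·Aw1 = 20·128 + 12·104 = 3808; w1·w1 = 20·20 + 12·12 = 544
λ ≈ 3808/544 = 7.0000

7.0000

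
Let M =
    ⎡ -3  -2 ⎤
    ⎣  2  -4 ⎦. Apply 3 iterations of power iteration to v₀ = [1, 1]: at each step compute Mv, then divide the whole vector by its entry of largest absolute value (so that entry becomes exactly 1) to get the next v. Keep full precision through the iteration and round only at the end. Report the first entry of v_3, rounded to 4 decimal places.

Mv0 = (-5.00000, -2.00000); divide by -5.00000 → v1 = (1.00000, 0.40000)
Mv1 = (-3.80000, 0.40000); divide by -3.80000 → v2 = (1.00000, -0.10526)
Mv2 = (-2.78947, 2.42105); divide by -2.78947 → v3 = (1.00000, -0.86792)
Requested entry of v3: -53/-53 = 1.0000

1.0000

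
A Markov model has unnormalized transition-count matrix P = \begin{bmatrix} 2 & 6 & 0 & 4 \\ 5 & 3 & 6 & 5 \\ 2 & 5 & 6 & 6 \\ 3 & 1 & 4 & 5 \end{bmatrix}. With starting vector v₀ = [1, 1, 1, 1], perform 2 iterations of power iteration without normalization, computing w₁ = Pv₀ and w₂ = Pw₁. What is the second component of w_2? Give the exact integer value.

296

w1 = Pv₀ = (2·1 + 6·1 + 0·1 + 4·1; 5·1 + 3·1 + 6·1 + 5·1; 2·1 + 5·1 + 6·1 + 6·1; 3·1 + 1·1 + 4·1 + 5·1) = (12, 19, 19, 13)
w2 = Pw1 = (2·12 + 6·19 + 0·19 + 4·13; 5·12 + 3·19 + 6·19 + 5·13; 2·12 + 5·19 + 6·19 + 6·13; 3·12 + 1·19 + 4·19 + 5·13) = (190, 296, 311, 196)
The requested component of w2 is 296.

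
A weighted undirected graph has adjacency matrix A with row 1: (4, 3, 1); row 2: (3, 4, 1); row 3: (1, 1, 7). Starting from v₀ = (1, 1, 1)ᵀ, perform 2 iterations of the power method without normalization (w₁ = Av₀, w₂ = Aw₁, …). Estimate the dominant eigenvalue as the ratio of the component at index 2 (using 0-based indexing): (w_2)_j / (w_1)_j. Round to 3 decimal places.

w1 = Av₀ = (4·1 + 3·1 + 1·1; 3·1 + 4·1 + 1·1; 1·1 + 1·1 + 7·1) = (8, 8, 9)
w2 = Aw1 = (4·8 + 3·8 + 1·9; 3·8 + 4·8 + 1·9; 1·8 + 1·8 + 7·9) = (65, 65, 79)
Ratio at component: 79 / 9 = 8.778

λ ≈ 8.778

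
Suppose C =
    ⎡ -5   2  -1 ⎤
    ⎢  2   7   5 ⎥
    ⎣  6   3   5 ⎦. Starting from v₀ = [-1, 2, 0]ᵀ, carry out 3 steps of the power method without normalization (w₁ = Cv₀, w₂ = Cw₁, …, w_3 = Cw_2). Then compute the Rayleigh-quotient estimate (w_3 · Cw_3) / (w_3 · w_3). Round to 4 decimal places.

λ ≈ 10.4972

w1 = Cv₀ = ((-5)·(-1) + 2·2 + (-1)·0; 2·(-1) + 7·2 + 5·0; 6·(-1) + 3·2 + 5·0) = (9, 12, 0)
w2 = Cw1 = ((-5)·9 + 2·12 + (-1)·0; 2·9 + 7·12 + 5·0; 6·9 + 3·12 + 5·0) = (-21, 102, 90)
w3 = Cw2 = (219, 1122, 630)
Cw3 = (519, 11442, 7830)
w3·Cw3 = 219·519 + 1122·11442 + 630·7830 = 17884485; w3·w3 = 219·219 + 1122·1122 + 630·630 = 1703745
λ ≈ 17884485/1703745 = 10.4972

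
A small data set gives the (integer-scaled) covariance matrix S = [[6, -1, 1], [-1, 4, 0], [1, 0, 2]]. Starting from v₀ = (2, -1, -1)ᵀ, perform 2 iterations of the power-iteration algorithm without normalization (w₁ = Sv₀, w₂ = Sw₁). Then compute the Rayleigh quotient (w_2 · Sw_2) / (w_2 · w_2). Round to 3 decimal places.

w1 = Sv₀ = (6·2 + (-1)·(-1) + 1·(-1); (-1)·2 + 4·(-1) + 0·(-1); 1·2 + 0·(-1) + 2·(-1)) = (12, -6, 0)
w2 = Sw1 = (6·12 + (-1)·(-6) + 1·0; (-1)·12 + 4·(-6) + 0·0; 1·12 + 0·(-6) + 2·0) = (78, -36, 12)
Sw2 = (516, -222, 102)
w2·Sw2 = 78·516 + (-36)·(-222) + 12·102 = 49464; w2·w2 = 78·78 + (-36)·(-36) + 12·12 = 7524
λ ≈ 49464/7524 = 6.574

λ ≈ 6.574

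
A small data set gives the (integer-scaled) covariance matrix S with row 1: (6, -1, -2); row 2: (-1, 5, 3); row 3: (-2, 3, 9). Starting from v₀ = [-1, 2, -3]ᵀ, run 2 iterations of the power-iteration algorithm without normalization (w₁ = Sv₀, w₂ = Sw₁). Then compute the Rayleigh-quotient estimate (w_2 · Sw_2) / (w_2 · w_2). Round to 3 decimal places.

w1 = Sv₀ = (-2, 2, -19)
w2 = Sw1 = (24, -45, -161)
Sw2 = (511, -732, -1632)
w2·Sw2 = 24·511 + (-45)·(-732) + (-161)·(-1632) = 307956; w2·w2 = 24·24 + (-45)·(-45) + (-161)·(-161) = 28522
λ ≈ 307956/28522 = 10.797

10.797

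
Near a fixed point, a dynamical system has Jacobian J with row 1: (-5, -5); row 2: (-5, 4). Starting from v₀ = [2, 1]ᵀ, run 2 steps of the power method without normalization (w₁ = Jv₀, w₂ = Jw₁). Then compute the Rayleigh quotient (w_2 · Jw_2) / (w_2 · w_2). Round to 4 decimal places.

λ ≈ -7.2120

w1 = Jv₀ = (-15, -6)
w2 = Jw1 = (105, 51)
Jw2 = (-780, -321)
w2·Jw2 = 105·(-780) + 51·(-321) = -98271; w2·w2 = 105·105 + 51·51 = 13626
λ ≈ -98271/13626 = -7.2120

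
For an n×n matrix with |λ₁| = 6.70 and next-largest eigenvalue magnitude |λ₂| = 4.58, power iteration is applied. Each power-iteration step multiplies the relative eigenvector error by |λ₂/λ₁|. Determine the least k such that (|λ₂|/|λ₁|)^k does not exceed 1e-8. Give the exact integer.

|λ₂/λ₁| = 4.58/6.70 = 0.68358
Need k ≥ ln(1e-8) / ln(0.68358) = -18.4207 / -0.3804 ≈ 48.423
Smallest integer k satisfying the bound: 49

49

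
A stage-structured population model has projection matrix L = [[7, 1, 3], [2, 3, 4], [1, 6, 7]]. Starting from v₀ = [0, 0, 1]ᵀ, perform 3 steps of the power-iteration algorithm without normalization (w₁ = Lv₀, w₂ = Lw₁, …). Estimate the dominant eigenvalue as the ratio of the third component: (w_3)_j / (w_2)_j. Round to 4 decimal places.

11.2368

w1 = Lv₀ = (3, 4, 7)
w2 = Lw1 = (46, 46, 76)
w3 = Lw2 = (596, 534, 854)
Ratio at component: 854 / 76 = 11.2368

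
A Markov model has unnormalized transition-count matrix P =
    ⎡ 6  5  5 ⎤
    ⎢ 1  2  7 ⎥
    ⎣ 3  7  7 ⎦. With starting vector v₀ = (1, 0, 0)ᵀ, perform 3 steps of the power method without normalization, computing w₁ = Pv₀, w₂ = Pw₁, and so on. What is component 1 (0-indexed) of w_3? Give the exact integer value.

w1 = Pv₀ = (6·1 + 5·0 + 5·0; 1·1 + 2·0 + 7·0; 3·1 + 7·0 + 7·0) = (6, 1, 3)
w2 = Pw1 = (6·6 + 5·1 + 5·3; 1·6 + 2·1 + 7·3; 3·6 + 7·1 + 7·3) = (56, 29, 46)
w3 = Pw2 = (711, 436, 693)
The requested component of w3 is 436.

436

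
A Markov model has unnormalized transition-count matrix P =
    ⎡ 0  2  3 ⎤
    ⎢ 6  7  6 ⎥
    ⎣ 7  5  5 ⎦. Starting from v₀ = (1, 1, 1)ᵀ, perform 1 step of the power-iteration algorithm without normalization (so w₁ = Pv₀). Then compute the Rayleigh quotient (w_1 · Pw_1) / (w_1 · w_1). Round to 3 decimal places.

w1 = Pv₀ = (5, 19, 17)
Pw1 = (89, 265, 215)
w1·Pw1 = 5·89 + 19·265 + 17·215 = 9135; w1·w1 = 5·5 + 19·19 + 17·17 = 675
λ ≈ 9135/675 = 13.533

λ ≈ 13.533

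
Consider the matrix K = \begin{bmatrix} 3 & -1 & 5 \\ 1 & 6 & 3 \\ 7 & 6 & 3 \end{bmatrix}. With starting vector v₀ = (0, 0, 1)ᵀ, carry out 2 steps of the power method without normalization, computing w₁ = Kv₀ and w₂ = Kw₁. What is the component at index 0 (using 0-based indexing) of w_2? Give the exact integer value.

w1 = Kv₀ = (3·0 + (-1)·0 + 5·1; 1·0 + 6·0 + 3·1; 7·0 + 6·0 + 3·1) = (5, 3, 3)
w2 = Kw1 = (3·5 + (-1)·3 + 5·3; 1·5 + 6·3 + 3·3; 7·5 + 6·3 + 3·3) = (27, 32, 62)
The requested component of w2 is 27.

27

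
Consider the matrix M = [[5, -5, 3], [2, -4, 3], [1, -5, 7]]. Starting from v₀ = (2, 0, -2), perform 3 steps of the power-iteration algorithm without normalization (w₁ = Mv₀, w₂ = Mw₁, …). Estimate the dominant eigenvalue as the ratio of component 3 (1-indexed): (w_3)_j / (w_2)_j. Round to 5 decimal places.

5.65714

w1 = Mv₀ = (5·2 + (-5)·0 + 3·(-2); 2·2 + (-4)·0 + 3·(-2); 1·2 + (-5)·0 + 7·(-2)) = (4, -2, -12)
w2 = Mw1 = (5·4 + (-5)·(-2) + 3·(-12); 2·4 + (-4)·(-2) + 3·(-12); 1·4 + (-5)·(-2) + 7·(-12)) = (-6, -20, -70)
w3 = Mw2 = (-140, -142, -396)
Ratio at component: -396 / -70 = 5.65714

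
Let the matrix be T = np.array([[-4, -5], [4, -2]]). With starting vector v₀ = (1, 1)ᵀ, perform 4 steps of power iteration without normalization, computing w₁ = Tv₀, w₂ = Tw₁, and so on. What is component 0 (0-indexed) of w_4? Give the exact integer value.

w1 = Tv₀ = (-9, 2)
w2 = Tw1 = (26, -40)
w3 = Tw2 = (96, 184)
w4 = Tw3 = (-1304, 16)
The requested component of w4 is -1304.

-1304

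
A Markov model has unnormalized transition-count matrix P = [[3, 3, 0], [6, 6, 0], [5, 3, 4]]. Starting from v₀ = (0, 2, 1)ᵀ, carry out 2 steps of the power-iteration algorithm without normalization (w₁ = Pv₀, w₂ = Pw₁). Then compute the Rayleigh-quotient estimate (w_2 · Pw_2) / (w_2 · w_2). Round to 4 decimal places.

w1 = Pv₀ = (3·0 + 3·2 + 0·1; 6·0 + 6·2 + 0·1; 5·0 + 3·2 + 4·1) = (6, 12, 10)
w2 = Pw1 = (3·6 + 3·12 + 0·10; 6·6 + 6·12 + 0·10; 5·6 + 3·12 + 4·10) = (54, 108, 106)
Pw2 = (486, 972, 1018)
w2·Pw2 = 54·486 + 108·972 + 106·1018 = 239128; w2·w2 = 54·54 + 108·108 + 106·106 = 25816
λ ≈ 239128/25816 = 9.2628

λ ≈ 9.2628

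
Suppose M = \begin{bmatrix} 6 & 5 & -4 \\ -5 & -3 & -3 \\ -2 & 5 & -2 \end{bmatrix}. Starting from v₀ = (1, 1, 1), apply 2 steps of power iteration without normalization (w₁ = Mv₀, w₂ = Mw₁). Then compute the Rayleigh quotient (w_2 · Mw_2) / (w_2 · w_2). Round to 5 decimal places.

λ ≈ -2.79272

w1 = Mv₀ = (7, -11, 1)
w2 = Mw1 = (-17, -5, -71)
Mw2 = (157, 313, 151)
w2·Mw2 = (-17)·157 + (-5)·313 + (-71)·151 = -14955; w2·w2 = (-17)·(-17) + (-5)·(-5) + (-71)·(-71) = 5355
λ ≈ -14955/5355 = -2.79272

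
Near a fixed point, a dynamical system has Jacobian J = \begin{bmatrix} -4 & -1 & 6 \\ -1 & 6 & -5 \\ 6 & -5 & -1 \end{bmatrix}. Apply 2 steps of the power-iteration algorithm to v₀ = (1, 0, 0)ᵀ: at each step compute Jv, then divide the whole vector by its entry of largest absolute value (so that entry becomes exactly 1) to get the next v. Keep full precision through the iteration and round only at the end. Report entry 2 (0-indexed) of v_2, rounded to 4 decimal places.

Jv0 = (-4.00000, -1.00000, 6.00000); divide by 6.00000 → v1 = (-0.66667, -0.16667, 1.00000)
Jv1 = (8.83333, -5.33333, -4.16667); divide by 8.83333 → v2 = (1.00000, -0.60377, -0.47170)
Requested entry of v2: -25/53 = -0.4717

-0.4717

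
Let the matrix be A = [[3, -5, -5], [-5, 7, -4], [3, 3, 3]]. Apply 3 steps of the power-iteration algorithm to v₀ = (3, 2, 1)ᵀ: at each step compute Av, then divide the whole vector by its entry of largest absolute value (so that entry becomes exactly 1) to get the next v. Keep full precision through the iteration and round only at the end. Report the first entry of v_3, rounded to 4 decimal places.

-0.0743

Av0 = (-6.00000, -5.00000, 18.00000); divide by 18.00000 → v1 = (-0.33333, -0.27778, 1.00000)
Av1 = (-4.61111, -4.27778, 1.16667); divide by -4.61111 → v2 = (1.00000, 0.92771, -0.25301)
Av2 = (-0.37349, 2.50602, 5.02410); divide by 5.02410 → v3 = (-0.07434, 0.49880, 1.00000)
Requested entry of v3: 31/-417 = -0.0743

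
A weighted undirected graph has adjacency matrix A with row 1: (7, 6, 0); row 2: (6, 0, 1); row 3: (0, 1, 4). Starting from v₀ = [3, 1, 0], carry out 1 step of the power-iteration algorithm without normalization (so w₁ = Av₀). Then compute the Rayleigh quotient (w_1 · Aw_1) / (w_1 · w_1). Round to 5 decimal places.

10.41271

w1 = Av₀ = (7·3 + 6·1 + 0·0; 6·3 + 0·1 + 1·0; 0·3 + 1·1 + 4·0) = (27, 18, 1)
Aw1 = (297, 163, 22)
w1·Aw1 = 27·297 + 18·163 + 1·22 = 10975; w1·w1 = 27·27 + 18·18 + 1·1 = 1054
λ ≈ 10975/1054 = 10.41271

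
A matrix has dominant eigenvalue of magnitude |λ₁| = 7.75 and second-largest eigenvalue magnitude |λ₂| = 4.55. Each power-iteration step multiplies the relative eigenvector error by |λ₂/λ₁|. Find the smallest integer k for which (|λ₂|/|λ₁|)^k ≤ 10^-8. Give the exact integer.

|λ₂/λ₁| = 4.55/7.75 = 0.58710
Need k ≥ ln(10^-8) / ln(0.58710) = -18.4207 / -0.5326 ≈ 34.589
Smallest integer k satisfying the bound: 35

35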